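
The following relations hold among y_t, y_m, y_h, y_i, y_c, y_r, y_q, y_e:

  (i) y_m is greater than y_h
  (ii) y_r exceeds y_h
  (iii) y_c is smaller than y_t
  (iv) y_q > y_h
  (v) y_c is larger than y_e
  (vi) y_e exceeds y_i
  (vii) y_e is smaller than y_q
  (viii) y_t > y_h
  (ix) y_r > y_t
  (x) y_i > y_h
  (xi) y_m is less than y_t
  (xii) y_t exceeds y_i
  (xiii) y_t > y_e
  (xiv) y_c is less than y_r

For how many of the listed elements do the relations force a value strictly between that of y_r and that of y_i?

Chaining upward from y_i reaches: y_e, y_c, y_q, y_t.
Chaining downward from y_r reaches: y_h, y_e, y_c, y_m, y_t.
Strictly between y_i and y_r are those in both lists: y_e, y_c, y_t — 3 elements.

3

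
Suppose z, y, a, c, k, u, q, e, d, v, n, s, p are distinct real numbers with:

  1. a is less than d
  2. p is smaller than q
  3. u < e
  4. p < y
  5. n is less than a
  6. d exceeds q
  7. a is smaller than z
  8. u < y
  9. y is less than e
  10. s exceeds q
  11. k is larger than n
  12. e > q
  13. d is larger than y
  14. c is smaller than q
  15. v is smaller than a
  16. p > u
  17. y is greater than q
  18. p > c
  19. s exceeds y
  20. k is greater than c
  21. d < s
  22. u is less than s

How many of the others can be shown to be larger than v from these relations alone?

4

From v the given relations immediately reach a.
From those, z, d — 3 in total.
From those, s — 4 in total.
Nothing else is reachable above v; 4 in all.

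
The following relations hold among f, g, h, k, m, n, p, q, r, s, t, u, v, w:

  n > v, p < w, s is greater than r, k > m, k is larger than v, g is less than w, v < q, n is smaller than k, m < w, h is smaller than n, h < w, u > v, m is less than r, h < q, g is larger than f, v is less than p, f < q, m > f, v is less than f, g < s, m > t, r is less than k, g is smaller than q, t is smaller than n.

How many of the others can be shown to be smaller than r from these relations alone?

From r the given relations immediately reach m.
From those, f, t — 3 in total.
From those, v — 4 in total.
No other element is forced below r by the given relations, so the count is 4.

4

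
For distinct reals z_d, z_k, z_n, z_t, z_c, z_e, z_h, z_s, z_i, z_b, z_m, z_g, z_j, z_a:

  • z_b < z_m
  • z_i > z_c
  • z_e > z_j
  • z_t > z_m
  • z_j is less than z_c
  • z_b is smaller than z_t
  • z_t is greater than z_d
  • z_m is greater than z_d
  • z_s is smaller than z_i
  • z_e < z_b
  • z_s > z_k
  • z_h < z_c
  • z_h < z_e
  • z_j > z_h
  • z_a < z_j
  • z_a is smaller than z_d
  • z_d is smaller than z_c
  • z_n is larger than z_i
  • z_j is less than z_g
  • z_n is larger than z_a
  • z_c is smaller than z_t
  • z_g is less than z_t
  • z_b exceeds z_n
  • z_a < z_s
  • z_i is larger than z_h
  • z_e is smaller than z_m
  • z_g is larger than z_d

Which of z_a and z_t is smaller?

Chaining the given relations: z_a < z_d < z_c < z_i < z_n < z_b < z_m < z_t.
So z_a < z_t; z_a is the smaller of the two.

z_a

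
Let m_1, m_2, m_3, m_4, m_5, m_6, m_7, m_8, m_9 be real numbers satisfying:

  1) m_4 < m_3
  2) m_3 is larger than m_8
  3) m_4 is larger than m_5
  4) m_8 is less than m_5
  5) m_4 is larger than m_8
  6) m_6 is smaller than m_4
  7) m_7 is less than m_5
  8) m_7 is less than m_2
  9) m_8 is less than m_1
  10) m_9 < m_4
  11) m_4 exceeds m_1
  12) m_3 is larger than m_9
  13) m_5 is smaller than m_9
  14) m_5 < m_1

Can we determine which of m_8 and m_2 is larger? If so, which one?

Following every chain through m_8: above m_8 we get m_5, m_1, m_9, m_4, m_3.
m_2 is not reached, and no chain runs the other way from m_2 to m_8.
So the given relations leave the order of m_8 and m_2 undetermined.

undetermined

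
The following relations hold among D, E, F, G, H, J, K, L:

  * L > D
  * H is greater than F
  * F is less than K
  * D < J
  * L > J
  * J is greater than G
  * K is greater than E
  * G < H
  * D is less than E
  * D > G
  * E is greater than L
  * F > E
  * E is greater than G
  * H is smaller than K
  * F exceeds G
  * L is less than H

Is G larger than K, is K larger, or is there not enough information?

G < D and D < J give G < J.
Then J < L extends the chain to L.
With L < E: G < D < J < L < E.
With E < F: G < D < J < L < E < F.
With F < H: G < D < J < L < E < F < H.
With H < K: G < D < J < L < E < F < H < K.
So K is larger.

K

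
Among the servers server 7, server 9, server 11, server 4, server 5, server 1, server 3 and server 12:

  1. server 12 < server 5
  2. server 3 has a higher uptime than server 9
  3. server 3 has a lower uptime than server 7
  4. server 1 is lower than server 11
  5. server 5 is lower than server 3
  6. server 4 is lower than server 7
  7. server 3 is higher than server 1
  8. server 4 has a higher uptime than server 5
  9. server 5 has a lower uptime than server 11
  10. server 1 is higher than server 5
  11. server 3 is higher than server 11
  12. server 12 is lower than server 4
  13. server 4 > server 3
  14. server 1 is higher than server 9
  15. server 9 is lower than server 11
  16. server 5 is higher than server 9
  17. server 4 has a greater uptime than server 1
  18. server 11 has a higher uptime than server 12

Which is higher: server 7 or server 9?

Following the relations from server 9: server 9 < server 5 < server 1 < server 11 < server 3 < server 4 < server 7.
So server 9 < server 7; server 7 is the higher of the two.

server 7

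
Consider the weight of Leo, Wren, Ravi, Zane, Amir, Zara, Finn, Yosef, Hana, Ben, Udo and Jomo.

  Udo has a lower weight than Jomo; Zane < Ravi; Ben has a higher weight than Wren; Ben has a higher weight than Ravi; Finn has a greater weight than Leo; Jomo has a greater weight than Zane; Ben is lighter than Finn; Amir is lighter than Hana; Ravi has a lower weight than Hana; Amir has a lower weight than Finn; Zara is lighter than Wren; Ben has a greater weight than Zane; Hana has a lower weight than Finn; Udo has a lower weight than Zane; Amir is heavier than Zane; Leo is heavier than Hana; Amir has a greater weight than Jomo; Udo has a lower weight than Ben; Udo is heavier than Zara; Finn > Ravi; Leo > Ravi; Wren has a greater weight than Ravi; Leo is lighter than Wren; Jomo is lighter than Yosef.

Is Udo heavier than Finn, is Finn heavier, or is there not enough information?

Finn

Chaining the given relations: Udo < Zane < Amir < Hana < Leo < Wren < Ben < Finn.
So Finn is heavier.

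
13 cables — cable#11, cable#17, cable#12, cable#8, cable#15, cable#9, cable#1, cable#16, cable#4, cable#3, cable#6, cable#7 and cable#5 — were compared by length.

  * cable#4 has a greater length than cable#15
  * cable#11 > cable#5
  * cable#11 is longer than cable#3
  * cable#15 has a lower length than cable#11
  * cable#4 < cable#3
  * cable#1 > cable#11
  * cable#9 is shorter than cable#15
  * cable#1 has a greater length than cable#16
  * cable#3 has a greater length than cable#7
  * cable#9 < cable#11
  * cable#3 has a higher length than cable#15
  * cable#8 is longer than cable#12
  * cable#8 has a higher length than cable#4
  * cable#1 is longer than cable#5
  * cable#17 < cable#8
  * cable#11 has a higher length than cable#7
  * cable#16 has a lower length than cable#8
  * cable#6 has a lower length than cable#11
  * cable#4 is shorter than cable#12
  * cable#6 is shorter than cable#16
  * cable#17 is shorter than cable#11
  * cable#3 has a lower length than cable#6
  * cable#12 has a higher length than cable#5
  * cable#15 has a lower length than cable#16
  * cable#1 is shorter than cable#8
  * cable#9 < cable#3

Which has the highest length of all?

cable#8

Chaining downward from cable#8: directly below it, cable#4, cable#17, cable#16, cable#1, cable#12; then cable#15, cable#5, cable#6, cable#11; then cable#7, cable#9, cable#3.
That covers every other element, and nothing is given above cable#8, so cable#8 is the highest length.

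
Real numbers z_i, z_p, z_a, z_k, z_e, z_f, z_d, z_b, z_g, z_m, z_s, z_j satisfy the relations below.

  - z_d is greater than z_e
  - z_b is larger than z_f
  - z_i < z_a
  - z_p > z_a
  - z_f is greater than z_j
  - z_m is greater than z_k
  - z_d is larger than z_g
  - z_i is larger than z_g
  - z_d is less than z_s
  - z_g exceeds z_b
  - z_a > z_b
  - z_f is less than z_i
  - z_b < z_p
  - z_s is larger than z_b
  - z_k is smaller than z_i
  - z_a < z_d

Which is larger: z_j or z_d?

The relevant relations are z_j < z_f; z_f < z_b; z_b < z_g; z_g < z_i; z_i < z_a; z_a < z_d.
Together: z_j < z_f < z_b < z_g < z_i < z_a < z_d.
So z_j < z_d; z_d is the larger of the two.

z_d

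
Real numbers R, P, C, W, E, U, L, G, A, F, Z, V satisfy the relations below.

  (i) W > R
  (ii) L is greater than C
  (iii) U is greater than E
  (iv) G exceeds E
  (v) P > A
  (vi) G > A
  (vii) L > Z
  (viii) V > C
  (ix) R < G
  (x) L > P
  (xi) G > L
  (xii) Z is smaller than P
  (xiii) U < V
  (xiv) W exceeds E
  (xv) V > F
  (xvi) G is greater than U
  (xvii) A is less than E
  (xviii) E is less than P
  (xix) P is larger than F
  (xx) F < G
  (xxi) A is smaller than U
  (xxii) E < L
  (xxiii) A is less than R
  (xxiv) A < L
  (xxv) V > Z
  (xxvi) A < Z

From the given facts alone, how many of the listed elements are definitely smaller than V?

6

The elements the relations force below V are A, E, C, Z, F, U — no chain reaches any other.
That is 6.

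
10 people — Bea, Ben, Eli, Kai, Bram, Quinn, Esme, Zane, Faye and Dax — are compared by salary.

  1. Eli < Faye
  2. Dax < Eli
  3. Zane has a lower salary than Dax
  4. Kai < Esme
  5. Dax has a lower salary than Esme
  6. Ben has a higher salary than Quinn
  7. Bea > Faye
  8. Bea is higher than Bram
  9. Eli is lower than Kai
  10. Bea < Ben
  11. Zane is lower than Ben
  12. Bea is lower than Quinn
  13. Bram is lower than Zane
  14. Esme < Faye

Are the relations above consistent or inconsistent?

consistent

Every relation is compatible with Bram < Zane < Dax < Eli < Kai < Esme < Faye < Bea < Quinn < Ben; the set is consistent.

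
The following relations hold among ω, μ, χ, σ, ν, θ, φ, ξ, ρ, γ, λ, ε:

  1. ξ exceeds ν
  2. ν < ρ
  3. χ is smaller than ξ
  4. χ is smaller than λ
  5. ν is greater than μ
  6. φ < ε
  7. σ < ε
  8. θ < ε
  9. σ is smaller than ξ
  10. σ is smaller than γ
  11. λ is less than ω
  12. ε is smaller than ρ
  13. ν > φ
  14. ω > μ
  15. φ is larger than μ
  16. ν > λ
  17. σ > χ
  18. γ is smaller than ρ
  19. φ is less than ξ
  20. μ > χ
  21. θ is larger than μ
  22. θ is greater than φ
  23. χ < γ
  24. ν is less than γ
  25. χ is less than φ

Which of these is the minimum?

χ

μ is not least since χ < μ; φ is not least since χ < φ; λ is not least since χ < λ; σ is not least since χ < σ; θ is not least since φ < θ; ν is not least since μ < ν; γ is not least since χ < γ; ξ is not least since χ < ξ; ε is not least since σ < ε; ρ is not least since γ < ρ; ω is not least since μ < ω.
Only χ has nothing below it, so χ is the minimum.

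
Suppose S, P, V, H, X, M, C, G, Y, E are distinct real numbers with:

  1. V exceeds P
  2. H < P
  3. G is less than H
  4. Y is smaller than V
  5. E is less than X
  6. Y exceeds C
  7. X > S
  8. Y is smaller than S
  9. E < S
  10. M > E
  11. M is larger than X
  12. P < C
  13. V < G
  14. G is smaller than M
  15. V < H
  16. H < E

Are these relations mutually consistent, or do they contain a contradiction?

inconsistent

We have H < P stated directly, yet also P < C < Y < V < G < H by chaining the others — so P < H. Contradiction.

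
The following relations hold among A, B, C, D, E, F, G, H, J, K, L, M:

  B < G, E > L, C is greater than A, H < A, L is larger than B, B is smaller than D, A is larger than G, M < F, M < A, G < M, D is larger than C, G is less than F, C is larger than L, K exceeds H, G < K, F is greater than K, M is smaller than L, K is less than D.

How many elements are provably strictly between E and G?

The relations place G below E. An element lies strictly between them when it is forced above G and also forced below E.
Above G: {M, L, A, C, K, F, D}. Below E: {B, M, L}.
Intersection: {M, L} — 2.

2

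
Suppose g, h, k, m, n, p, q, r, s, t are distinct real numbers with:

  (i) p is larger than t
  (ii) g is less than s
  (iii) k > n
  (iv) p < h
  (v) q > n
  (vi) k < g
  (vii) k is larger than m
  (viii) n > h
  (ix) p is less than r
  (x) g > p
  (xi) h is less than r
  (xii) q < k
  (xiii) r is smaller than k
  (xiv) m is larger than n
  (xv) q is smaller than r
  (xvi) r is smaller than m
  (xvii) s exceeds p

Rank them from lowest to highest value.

The consecutive links are each given: t < p; p < h; h < n; n < q; q < r; r < m; m < k; k < g; g < s.

t < p < h < n < q < r < m < k < g < s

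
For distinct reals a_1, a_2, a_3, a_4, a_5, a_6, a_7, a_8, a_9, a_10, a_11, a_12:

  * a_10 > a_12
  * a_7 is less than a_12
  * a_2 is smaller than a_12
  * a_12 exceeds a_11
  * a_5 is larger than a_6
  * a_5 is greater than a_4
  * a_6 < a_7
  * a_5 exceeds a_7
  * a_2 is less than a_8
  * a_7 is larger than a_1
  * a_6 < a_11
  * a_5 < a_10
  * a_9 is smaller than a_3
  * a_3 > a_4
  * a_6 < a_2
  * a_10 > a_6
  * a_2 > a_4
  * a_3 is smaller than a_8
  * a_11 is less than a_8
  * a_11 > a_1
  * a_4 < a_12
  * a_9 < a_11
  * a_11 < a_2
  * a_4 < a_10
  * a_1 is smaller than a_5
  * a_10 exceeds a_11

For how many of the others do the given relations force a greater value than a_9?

From a_9 the given relations immediately reach a_3, a_11.
From those, a_2, a_8, a_12, a_10 — 6 in total.
No other element is forced above a_9 by the given relations, so the count is 6.

6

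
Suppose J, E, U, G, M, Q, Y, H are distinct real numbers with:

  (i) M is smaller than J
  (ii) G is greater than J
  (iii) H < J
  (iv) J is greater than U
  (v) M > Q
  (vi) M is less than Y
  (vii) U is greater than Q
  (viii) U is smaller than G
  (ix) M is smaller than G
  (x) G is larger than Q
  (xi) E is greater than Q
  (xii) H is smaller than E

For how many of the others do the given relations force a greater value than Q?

Directly above Q: M, U, E, G.
One step further: Y, J (6 so far).
Nothing else is reachable above Q; 6 in all.

6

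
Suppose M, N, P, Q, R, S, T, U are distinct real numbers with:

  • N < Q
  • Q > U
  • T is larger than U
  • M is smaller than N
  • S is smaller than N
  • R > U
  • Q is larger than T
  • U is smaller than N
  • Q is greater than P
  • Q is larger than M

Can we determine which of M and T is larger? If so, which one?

Following every chain through M: above M we get N, Q.
T is not reached, and no chain runs the other way from T to M.
So the given relations leave the order of M and T undetermined.

undetermined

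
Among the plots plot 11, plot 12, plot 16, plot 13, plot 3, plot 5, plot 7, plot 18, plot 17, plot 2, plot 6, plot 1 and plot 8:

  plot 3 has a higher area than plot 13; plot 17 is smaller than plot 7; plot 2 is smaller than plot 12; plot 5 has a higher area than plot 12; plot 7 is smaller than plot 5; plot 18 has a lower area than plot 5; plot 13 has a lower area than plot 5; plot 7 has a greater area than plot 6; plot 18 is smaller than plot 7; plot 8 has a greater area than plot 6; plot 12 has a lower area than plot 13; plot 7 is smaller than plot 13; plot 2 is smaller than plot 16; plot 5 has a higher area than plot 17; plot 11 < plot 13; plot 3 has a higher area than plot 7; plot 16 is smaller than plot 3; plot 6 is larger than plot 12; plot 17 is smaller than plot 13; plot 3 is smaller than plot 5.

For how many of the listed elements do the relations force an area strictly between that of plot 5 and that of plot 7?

2

The relations place plot 7 below plot 5. An element lies strictly between them when it is forced above plot 7 and also forced below plot 5.
Above plot 7: {plot 13, plot 3}. Below plot 5: {plot 18, plot 2, plot 12, plot 11, plot 17, plot 6, plot 13, plot 16, plot 3}.
Intersection: {plot 13, plot 3} — 2.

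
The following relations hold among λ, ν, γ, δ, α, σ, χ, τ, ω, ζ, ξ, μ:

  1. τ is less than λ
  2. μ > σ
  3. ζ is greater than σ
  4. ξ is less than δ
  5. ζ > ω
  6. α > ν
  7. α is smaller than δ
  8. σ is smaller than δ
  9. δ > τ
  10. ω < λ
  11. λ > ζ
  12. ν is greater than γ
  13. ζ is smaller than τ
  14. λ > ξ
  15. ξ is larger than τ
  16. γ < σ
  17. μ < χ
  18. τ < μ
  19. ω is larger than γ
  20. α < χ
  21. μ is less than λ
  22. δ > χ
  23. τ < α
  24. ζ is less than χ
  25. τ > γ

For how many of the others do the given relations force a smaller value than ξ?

The elements the relations force below ξ are γ, ω, σ, ζ, τ — no chain reaches any other.
That is 5.

5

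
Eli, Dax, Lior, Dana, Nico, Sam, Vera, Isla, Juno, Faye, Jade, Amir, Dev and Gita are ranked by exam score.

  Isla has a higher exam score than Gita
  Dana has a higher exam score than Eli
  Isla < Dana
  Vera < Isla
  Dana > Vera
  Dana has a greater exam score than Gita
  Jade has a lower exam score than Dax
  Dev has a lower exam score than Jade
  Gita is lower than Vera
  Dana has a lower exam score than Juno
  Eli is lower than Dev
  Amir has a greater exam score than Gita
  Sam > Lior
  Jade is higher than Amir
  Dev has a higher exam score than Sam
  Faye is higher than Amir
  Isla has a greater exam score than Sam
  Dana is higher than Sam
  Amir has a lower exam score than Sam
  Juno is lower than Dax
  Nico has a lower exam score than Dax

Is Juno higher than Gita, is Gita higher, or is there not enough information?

Gita < Amir and Amir < Sam give Gita < Sam.
Then Sam < Isla extends the chain to Isla.
With Isla < Dana: Gita < Amir < Sam < Isla < Dana.
Then Dana < Juno extends the chain to Juno.
So Juno is higher.

Juno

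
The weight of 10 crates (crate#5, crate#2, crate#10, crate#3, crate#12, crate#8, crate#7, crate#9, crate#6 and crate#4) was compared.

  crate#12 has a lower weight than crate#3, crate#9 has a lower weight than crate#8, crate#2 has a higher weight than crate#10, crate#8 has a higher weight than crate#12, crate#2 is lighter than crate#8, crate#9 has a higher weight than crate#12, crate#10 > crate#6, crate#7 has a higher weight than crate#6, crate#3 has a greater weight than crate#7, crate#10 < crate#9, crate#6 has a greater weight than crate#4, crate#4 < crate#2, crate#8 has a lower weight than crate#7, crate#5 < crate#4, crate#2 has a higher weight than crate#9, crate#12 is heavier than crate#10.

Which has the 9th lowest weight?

crate#7

Chaining the given pairs: crate#5 < crate#4 < crate#6 < crate#10 < crate#12 < crate#9 < crate#2 < crate#8 < crate#7 < crate#3.
The 9th smallest is crate#7.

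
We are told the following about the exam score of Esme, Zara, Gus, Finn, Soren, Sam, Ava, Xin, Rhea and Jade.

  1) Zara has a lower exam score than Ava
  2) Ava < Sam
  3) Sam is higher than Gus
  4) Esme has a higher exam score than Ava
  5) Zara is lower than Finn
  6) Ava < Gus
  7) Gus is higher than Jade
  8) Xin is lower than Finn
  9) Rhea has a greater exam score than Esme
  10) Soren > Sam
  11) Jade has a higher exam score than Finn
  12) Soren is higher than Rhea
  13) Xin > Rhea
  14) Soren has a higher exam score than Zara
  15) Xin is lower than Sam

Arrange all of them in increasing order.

The consecutive links are each given: Zara < Ava; Ava < Esme; Esme < Rhea; Rhea < Xin; Xin < Finn; Finn < Jade; Jade < Gus; Gus < Sam; Sam < Soren.

Zara < Ava < Esme < Rhea < Xin < Finn < Jade < Gus < Sam < Soren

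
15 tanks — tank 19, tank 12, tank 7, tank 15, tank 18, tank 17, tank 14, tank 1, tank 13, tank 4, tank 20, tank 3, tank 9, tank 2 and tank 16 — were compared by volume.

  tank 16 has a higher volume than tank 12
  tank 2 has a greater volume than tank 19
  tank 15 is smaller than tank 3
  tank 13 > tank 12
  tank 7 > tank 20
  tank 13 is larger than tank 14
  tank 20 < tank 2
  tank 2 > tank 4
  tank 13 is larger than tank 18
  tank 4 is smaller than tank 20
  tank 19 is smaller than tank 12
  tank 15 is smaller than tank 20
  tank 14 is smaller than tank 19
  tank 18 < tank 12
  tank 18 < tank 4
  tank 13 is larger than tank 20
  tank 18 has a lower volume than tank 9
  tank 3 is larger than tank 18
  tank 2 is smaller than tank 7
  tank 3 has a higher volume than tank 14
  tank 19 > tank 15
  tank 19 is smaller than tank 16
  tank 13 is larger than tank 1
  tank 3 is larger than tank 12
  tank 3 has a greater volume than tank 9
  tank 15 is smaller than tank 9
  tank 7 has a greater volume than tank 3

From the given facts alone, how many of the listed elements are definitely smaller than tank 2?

The elements the relations force below tank 2 are tank 18, tank 15, tank 14, tank 19, tank 4, tank 20 — no chain reaches any other.
That is 6.

6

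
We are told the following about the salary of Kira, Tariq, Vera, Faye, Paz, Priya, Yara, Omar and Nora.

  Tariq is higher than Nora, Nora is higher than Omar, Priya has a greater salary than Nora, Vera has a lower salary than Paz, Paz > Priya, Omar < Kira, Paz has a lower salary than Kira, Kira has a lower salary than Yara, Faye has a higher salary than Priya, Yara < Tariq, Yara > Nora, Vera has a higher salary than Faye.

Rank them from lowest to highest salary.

Omar < Nora < Priya < Faye < Vera < Paz < Kira < Yara < Tariq

Nothing is placed below Omar, so it is least; from there Omar < Nora; Nora < Priya; Priya < Faye; Faye < Vera; Vera < Paz; Paz < Kira; Kira < Yara; Yara < Tariq, each given directly.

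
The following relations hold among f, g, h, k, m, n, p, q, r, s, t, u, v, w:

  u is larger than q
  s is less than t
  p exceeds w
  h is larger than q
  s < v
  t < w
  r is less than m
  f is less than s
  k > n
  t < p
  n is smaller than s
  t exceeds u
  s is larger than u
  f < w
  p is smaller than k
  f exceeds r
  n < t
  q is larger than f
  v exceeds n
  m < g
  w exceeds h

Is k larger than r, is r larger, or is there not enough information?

k

r < f and f < q give r < q.
Then q < u extends the chain to u.
With u < s: r < f < q < u < s.
Then s < t extends the chain to t.
With t < p: r < f < q < u < s < t < p.
With p < k: r < f < q < u < s < t < p < k.
So k is larger.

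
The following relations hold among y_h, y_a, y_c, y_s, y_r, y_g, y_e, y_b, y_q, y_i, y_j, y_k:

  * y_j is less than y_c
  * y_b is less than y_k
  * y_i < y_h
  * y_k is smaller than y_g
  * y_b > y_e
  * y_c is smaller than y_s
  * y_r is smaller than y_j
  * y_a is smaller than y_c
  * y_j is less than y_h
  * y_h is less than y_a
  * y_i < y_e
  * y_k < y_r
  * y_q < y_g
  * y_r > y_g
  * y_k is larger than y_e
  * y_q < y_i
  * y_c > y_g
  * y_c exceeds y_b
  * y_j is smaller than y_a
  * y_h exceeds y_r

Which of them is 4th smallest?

y_b

The consecutive relations fix a unique order: y_q < y_i < y_e < y_b < y_k < y_g < y_r < y_j < y_h < y_a < y_c < y_s.
The 4th smallest is y_b.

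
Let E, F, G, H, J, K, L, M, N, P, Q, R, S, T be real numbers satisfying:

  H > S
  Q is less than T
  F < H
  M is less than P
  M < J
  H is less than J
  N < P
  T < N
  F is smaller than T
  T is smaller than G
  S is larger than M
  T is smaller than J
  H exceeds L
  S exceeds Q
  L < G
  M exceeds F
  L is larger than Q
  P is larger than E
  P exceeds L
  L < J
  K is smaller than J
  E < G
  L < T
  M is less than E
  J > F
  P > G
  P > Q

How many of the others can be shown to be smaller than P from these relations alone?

8

Directly below P: Q, M, L, E, N, G.
One step further: F, T (8 so far).
No other element is forced below P by the given relations, so the count is 8.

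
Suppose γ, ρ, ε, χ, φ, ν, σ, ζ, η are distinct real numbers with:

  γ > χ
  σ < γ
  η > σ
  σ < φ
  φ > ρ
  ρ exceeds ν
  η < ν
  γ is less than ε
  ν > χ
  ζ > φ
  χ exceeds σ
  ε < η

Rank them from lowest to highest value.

Each adjacent pair is fixed by a given relation: σ < χ; χ < γ; γ < ε; ε < η; η < ν; ν < ρ; ρ < φ; φ < ζ. Chaining them end to end gives the full order.

σ < χ < γ < ε < η < ν < ρ < φ < ζ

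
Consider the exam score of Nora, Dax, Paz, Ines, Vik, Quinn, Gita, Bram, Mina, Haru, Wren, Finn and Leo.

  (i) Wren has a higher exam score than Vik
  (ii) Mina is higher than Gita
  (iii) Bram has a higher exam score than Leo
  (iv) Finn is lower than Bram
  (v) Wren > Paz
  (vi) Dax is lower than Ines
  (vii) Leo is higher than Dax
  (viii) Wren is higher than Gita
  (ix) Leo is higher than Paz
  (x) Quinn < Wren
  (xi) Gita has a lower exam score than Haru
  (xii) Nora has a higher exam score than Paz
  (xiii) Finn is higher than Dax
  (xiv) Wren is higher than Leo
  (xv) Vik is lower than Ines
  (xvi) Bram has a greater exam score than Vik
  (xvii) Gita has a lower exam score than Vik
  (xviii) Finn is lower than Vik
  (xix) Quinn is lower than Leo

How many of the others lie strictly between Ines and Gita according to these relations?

1

The relations place Gita below Ines. An element lies strictly between them when it is forced above Gita and also forced below Ines.
Above Gita: {Vik, Mina, Bram, Wren, Haru}. Below Ines: {Dax, Finn, Vik}.
Intersection: {Vik} — 1.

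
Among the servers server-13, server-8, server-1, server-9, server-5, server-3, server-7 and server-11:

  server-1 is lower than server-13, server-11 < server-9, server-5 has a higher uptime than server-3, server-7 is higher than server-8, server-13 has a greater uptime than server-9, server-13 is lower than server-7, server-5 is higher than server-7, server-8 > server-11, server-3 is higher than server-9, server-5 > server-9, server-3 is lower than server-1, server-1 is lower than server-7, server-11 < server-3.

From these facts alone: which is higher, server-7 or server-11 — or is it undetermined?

server-7

server-11 < server-9 and server-9 < server-3 give server-11 < server-3.
Then server-3 < server-1 extends the chain to server-1.
Then server-1 < server-13 extends the chain to server-13.
With server-13 < server-7: server-11 < server-9 < server-3 < server-1 < server-13 < server-7.
So server-7 is higher.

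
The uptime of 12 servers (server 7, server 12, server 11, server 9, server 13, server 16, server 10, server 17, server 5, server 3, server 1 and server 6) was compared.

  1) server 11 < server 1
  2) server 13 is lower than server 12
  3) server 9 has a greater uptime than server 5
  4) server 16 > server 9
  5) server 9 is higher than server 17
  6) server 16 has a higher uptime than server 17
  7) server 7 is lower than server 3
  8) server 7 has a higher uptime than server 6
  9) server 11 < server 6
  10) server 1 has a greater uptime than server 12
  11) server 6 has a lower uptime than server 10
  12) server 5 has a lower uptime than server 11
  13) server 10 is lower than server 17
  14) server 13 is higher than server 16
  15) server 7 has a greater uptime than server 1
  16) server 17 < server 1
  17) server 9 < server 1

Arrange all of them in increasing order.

The consecutive links are each given: server 5 < server 11; server 11 < server 6; server 6 < server 10; server 10 < server 17; server 17 < server 9; server 9 < server 16; server 16 < server 13; server 13 < server 12; server 12 < server 1; server 1 < server 7; server 7 < server 3.

server 5 < server 11 < server 6 < server 10 < server 17 < server 9 < server 16 < server 13 < server 12 < server 1 < server 7 < server 3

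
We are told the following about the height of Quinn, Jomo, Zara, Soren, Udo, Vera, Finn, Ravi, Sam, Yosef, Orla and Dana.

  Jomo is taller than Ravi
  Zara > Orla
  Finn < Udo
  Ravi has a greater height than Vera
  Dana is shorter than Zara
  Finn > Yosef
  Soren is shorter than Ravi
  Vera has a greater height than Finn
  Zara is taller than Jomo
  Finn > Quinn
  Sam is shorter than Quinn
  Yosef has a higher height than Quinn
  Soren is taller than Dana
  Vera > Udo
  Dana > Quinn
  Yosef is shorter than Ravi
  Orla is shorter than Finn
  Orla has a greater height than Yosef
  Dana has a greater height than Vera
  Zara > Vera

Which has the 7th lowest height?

Piecing the relations together gives one ordering: Sam < Quinn < Yosef < Orla < Finn < Udo < Vera < Dana < Soren < Ravi < Jomo < Zara.
The 7th smallest is Vera.

Vera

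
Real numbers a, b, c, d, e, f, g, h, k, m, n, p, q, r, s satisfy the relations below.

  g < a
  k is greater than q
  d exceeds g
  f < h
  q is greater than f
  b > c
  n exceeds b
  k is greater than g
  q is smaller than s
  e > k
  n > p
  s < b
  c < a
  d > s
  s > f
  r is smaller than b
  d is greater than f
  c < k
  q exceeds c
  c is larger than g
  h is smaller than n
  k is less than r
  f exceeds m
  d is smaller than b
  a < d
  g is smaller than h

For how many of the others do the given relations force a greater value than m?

From m the given relations immediately reach f.
From those, h, q, s, d — 5 in total.
From those, k, b, n — 8 in total.
From those, r, e — 10 in total.
Nothing else is reachable above m; 10 in all.

10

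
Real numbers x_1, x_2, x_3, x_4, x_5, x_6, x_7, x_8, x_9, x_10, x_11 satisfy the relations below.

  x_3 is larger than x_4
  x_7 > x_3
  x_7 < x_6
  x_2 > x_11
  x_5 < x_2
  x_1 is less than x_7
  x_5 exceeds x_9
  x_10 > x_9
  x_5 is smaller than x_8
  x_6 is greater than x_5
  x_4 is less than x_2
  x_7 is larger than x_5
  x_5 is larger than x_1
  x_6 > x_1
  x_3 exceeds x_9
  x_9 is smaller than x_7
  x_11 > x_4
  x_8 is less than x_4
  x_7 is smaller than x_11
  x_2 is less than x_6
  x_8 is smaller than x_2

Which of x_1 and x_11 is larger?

x_11

x_1 < x_5 and x_5 < x_8 give x_1 < x_8.
With x_8 < x_4: x_1 < x_5 < x_8 < x_4.
Then x_4 < x_3 extends the chain to x_3.
With x_3 < x_7: x_1 < x_5 < x_8 < x_4 < x_3 < x_7.
Then x_7 < x_11 extends the chain to x_11.
So x_1 < x_11; x_11 is the larger of the two.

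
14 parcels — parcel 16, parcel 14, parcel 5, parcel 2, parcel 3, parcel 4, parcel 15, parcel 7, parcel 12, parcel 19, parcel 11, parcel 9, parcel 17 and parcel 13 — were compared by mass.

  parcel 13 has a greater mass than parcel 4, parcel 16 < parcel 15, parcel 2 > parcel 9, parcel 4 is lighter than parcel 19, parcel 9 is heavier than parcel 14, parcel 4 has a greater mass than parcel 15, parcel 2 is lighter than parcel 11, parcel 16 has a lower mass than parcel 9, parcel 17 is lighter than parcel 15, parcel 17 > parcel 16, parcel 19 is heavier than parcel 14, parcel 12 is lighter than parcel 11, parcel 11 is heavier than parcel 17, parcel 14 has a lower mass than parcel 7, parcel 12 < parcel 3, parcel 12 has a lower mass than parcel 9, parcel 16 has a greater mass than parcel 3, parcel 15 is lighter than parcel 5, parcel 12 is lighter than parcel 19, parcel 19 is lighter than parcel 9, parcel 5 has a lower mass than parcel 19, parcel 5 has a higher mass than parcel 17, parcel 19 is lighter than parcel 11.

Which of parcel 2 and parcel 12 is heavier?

parcel 2

parcel 12 < parcel 3 and parcel 3 < parcel 16 give parcel 12 < parcel 16.
Then parcel 16 < parcel 17 extends the chain to parcel 17.
Then parcel 17 < parcel 15 extends the chain to parcel 15.
With parcel 15 < parcel 5: parcel 12 < parcel 3 < parcel 16 < parcel 17 < parcel 15 < parcel 5.
With parcel 5 < parcel 19: parcel 12 < parcel 3 < parcel 16 < parcel 17 < parcel 15 < parcel 5 < parcel 19.
With parcel 19 < parcel 9: parcel 12 < parcel 3 < parcel 16 < parcel 17 < parcel 15 < parcel 5 < parcel 19 < parcel 9.
Then parcel 9 < parcel 2 extends the chain to parcel 2.
So parcel 12 < parcel 2; parcel 2 is the heavier of the two.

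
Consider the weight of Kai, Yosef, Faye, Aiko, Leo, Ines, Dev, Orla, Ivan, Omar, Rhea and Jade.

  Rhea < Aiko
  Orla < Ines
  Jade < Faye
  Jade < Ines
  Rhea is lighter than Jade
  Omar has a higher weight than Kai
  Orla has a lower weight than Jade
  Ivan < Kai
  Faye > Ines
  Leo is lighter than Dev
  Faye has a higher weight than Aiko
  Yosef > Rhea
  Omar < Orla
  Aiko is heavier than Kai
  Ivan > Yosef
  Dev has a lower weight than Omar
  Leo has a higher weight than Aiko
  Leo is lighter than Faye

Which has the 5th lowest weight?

The consecutive relations fix a unique order: Rhea < Yosef < Ivan < Kai < Aiko < Leo < Dev < Omar < Orla < Jade < Ines < Faye.
Counting 5 from the smallest end gives Aiko.

Aiko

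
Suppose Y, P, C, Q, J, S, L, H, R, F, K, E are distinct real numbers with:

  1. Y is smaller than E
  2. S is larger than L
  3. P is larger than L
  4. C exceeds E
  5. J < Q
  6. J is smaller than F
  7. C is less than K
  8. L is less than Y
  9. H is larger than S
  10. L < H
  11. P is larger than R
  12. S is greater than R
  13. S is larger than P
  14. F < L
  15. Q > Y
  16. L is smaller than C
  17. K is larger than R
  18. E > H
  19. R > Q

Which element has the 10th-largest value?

L

Chaining the given pairs: J < F < L < Y < Q < R < P < S < H < E < C < K.
Counting 10 from the largest end gives L.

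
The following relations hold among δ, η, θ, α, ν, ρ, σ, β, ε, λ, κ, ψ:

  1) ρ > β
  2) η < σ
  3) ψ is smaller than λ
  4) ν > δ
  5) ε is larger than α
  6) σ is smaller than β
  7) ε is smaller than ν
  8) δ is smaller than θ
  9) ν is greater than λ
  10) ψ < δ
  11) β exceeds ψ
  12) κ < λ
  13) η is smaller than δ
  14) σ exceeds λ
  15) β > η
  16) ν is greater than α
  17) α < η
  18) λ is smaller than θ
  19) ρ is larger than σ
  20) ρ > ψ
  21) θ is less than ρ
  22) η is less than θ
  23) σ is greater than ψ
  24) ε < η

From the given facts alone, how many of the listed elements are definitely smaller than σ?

The elements the relations force below σ are ψ, α, ε, κ, η, λ — no chain reaches any other.
That is 6.

6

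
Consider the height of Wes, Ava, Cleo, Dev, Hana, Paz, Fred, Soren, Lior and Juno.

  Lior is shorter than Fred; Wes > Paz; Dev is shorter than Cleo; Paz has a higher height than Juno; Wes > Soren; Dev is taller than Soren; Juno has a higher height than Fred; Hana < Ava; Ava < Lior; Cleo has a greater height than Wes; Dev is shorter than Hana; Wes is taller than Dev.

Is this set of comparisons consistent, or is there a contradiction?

consistent

The single ordering Soren < Dev < Hana < Ava < Lior < Fred < Juno < Paz < Wes < Cleo satisfies every listed relation, so no contradiction arises.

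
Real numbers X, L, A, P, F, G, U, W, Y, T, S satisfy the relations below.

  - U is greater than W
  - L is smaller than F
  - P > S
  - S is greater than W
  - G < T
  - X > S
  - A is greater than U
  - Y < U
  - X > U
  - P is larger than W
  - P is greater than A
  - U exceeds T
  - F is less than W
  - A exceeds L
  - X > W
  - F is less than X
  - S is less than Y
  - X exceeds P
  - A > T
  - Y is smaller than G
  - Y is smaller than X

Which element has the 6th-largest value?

G

The consecutive relations fix a unique order: L < F < W < S < Y < G < T < U < A < P < X.
The 6th largest is G.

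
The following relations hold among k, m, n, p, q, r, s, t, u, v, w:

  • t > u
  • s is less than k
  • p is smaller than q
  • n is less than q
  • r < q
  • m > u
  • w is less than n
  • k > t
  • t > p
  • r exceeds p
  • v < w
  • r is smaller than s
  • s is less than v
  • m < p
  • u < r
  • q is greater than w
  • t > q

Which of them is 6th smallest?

v

The consecutive relations fix a unique order: u < m < p < r < s < v < w < n < q < t < k.
Counting 6 from the smallest end gives v.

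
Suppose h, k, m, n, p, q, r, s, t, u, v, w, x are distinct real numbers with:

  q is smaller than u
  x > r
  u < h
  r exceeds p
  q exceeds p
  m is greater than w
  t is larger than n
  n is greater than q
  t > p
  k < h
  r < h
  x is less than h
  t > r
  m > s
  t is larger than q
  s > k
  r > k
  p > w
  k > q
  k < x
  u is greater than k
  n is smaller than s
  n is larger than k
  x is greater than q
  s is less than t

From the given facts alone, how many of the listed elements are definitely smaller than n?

Directly below n: q, k.
One step further: p (3 so far).
One step further: w (4 so far).
Nothing else is reachable below n; 4 in all.

4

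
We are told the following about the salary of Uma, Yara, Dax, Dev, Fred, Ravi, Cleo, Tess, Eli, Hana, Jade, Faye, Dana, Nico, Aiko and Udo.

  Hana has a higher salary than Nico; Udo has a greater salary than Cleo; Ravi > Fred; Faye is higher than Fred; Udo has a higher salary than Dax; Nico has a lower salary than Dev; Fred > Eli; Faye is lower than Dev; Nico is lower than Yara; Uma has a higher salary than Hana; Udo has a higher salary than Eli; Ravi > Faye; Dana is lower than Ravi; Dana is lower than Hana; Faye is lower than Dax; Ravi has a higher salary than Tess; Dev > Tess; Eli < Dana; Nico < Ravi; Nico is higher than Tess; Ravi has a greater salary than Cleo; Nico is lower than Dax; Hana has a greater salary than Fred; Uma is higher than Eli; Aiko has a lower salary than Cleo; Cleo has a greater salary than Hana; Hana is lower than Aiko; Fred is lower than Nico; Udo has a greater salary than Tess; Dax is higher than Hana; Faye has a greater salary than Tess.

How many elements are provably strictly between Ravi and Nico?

3

The relations place Nico below Ravi. An element lies strictly between them when it is forced above Nico and also forced below Ravi.
Above Nico: {Yara, Hana, Dax, Dev, Aiko, Cleo, Udo, Uma}. Below Ravi: {Eli, Tess, Fred, Dana, Hana, Faye, Aiko, Cleo}.
Intersection: {Hana, Aiko, Cleo} — 3.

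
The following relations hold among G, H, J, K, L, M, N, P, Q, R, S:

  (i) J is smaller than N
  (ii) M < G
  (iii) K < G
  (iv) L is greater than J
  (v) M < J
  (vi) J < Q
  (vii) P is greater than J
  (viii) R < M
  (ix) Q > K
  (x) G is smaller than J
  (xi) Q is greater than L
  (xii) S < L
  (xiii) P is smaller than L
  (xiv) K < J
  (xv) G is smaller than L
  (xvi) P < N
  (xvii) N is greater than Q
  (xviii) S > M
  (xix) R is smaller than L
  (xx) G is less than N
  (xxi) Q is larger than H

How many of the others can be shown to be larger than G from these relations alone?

5

From G the given relations immediately reach J, L, N.
From those, P, Q — 5 in total.
Nothing else is reachable above G; 5 in all.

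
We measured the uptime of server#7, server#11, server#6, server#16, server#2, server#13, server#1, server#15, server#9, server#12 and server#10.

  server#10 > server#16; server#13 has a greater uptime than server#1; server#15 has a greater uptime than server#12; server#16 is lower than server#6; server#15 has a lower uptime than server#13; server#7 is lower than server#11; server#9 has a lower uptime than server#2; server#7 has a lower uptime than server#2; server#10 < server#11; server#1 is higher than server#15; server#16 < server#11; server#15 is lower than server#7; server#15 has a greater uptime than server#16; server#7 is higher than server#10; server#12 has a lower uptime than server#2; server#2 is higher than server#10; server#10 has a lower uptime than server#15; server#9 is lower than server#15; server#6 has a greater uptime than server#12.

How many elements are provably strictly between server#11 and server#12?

Chaining upward from server#12 reaches: server#15, server#7, server#1, server#13, server#6, server#2.
Chaining downward from server#11 reaches: server#9, server#16, server#10, server#15, server#7.
Strictly between server#12 and server#11 are those in both lists: server#15, server#7 — 2 elements.

2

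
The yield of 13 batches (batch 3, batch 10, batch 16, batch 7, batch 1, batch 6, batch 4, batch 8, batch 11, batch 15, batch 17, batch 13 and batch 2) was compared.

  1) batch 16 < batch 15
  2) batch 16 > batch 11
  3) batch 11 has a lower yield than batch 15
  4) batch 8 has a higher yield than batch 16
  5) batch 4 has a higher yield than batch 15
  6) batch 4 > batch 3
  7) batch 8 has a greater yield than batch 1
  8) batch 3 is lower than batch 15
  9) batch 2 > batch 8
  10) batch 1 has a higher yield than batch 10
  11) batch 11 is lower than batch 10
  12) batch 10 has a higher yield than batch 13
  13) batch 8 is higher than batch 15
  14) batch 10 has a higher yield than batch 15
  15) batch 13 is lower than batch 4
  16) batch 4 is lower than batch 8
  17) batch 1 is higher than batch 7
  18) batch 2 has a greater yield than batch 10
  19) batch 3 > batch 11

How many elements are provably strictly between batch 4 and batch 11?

The relations place batch 11 below batch 4. An element lies strictly between them when it is forced above batch 11 and also forced below batch 4.
Above batch 11: {batch 16, batch 3, batch 15, batch 10, batch 1, batch 8, batch 2}. Below batch 4: {batch 16, batch 3, batch 13, batch 15}.
Intersection: {batch 16, batch 3, batch 15} — 3.

3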